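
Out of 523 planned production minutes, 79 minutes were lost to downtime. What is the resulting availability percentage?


Formula: Availability = (Planned Time - Downtime) / Planned Time * 100
Uptime = 523 - 79 = 444 min
Availability = 444 / 523 * 100 = 84.9%

84.9%


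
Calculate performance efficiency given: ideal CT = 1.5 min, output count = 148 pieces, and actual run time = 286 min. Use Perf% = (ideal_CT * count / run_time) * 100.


Formula: Performance = (Ideal CT * Total Count) / Run Time * 100
Ideal output time = 1.5 * 148 = 222.0 min
Performance = 222.0 / 286 * 100 = 77.6%

77.6%


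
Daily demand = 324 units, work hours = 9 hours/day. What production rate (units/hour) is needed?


Formula: Production Rate = Daily Demand / Available Hours
Rate = 324 units/day / 9 hours/day
Rate = 36.0 units/hour

36.0 units/hour


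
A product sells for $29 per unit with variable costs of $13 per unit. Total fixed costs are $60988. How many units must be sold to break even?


Formula: BEQ = Fixed Costs / (Price - Variable Cost)
Contribution margin = $29 - $13 = $16/unit
BEQ = ceil($60988 / $16/unit) = ceil(3811.75) = 3812 units

3812 units


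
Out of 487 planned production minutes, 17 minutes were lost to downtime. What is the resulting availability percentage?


Formula: Availability = (Planned Time - Downtime) / Planned Time * 100
Uptime = 487 - 17 = 470 min
Availability = 470 / 487 * 100 = 96.5%

96.5%


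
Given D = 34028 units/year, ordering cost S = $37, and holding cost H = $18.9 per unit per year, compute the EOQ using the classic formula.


Formula: EOQ = sqrt(2 * D * S / H)
Numerator: 2 * 34028 * 37 = 2518072
2DS/H = 2518072 / 18.9 = 133231.3
EOQ = sqrt(133231.3) = 365.0 units

365.0 units


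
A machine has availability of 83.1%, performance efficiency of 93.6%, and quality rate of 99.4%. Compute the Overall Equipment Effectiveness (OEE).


Formula: OEE = Availability * Performance * Quality / 10000
A * P = 83.1% * 93.6% / 100 = 77.78%
OEE = 77.78% * 99.4% / 100 = 77.3%

77.3%


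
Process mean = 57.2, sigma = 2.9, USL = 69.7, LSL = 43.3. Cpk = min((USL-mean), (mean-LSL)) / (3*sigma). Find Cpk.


Cpu = (69.7 - 57.2) / (3 * 2.9) = 1.44
Cpl = (57.2 - 43.3) / (3 * 2.9) = 1.6
Cpk = min(1.44, 1.6) = 1.44

1.44


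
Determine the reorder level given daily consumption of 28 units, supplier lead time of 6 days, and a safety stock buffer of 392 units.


Formula: ROP = (Daily Demand * Lead Time) + Safety Stock
Demand during lead time = 28 * 6 = 168 units
ROP = 168 + 392 = 560 units

560 units


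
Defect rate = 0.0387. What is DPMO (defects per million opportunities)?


DPMO = defect_rate * 1000000 = 0.0387 * 1000000

38700


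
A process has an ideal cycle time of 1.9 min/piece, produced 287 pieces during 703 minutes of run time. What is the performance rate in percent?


Formula: Performance = (Ideal CT * Total Count) / Run Time * 100
Ideal output time = 1.9 * 287 = 545.3 min
Performance = 545.3 / 703 * 100 = 77.6%

77.6%


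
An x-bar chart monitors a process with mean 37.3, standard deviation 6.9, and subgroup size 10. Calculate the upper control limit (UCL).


UCL = 37.3 + 3 * 6.9 / sqrt(10)

43.85


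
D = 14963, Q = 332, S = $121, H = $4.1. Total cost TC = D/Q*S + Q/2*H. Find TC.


TC = 14963/332 * 121 + 332/2 * 4.1

$6133.98


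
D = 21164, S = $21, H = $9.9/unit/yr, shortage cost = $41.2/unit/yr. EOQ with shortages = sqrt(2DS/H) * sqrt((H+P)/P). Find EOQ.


Formula: EOQ* = sqrt(2DS/H) * sqrt((H+P)/P)
Base EOQ = sqrt(2*21164*21/9.9) = 299.64 units
Correction = sqrt((9.9+41.2)/41.2) = 1.11368
EOQ* = 299.64 * 1.11368 = 333.7 units

333.7 units


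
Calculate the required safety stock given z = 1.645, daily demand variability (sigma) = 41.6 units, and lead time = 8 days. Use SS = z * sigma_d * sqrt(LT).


Formula: SS = z * sigma_d * sqrt(LT)
sqrt(LT) = sqrt(8) = 2.8284
SS = 1.645 * 41.6 * 2.8284
SS = 193.6 units

193.6 units


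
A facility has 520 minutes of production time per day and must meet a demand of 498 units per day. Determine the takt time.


Formula: Takt Time = Available Production Time / Customer Demand
Takt = 520 min/day / 498 units/day
Takt = 1.04 min/unit

1.04 min/unit


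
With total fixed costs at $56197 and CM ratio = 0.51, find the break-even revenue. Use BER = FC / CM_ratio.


Formula: BER = Fixed Costs / Contribution Margin Ratio
BER = $56197 / 0.51
BER = $110190.20 (to the nearest cent)

$110190.20


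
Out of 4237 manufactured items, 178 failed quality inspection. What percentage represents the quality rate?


Formula: Quality Rate = Good Pieces / Total Pieces * 100
Good pieces = 4237 - 178 = 4059
QR = 4059 / 4237 * 100 = 95.8%

95.8%


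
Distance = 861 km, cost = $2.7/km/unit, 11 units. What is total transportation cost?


TC = dist * cost * units = 861 * 2.7 * 11 = $25571.70

$25571.70


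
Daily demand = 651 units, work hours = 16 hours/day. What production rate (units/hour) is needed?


Formula: Production Rate = Daily Demand / Available Hours
Rate = 651 units/day / 16 hours/day
Rate = 40.7 units/hour

40.7 units/hour


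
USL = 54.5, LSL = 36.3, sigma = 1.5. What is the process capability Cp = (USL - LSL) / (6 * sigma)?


Cp = (54.5 - 36.3) / (6 * 1.5)

2.02


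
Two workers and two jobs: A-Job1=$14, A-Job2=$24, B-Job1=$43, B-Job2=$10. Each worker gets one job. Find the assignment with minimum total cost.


Option 1: A->1 + B->2 = $14 + $10 = $24
Option 2: A->2 + B->1 = $24 + $43 = $67
Min cost = min($24, $67) = $24

$24


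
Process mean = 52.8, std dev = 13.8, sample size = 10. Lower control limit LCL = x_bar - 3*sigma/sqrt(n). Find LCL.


LCL = 52.8 - 3 * 13.8 / sqrt(10)

39.71


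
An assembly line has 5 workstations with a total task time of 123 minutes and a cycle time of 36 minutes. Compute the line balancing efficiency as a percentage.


Formula: Efficiency = Sum of Task Times / (N_stations * CT) * 100
Total station capacity = 5 stations * 36 min = 180 min
Efficiency = 123 / 180 * 100 = 68.3%

68.3%


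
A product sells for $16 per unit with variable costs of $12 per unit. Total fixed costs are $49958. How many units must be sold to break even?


Formula: BEQ = Fixed Costs / (Price - Variable Cost)
Contribution margin = $16 - $12 = $4/unit
BEQ = ceil($49958 / $4/unit) = ceil(12489.5) = 12490 units

12490 units


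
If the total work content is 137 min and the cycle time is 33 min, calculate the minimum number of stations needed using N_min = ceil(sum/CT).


Formula: N_min = ceil(Sum of Task Times / Cycle Time)
N_min = ceil(137 min / 33 min) = ceil(4.1515)
N_min = 5 stations

5


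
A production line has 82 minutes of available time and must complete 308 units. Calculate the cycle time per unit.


Formula: CT = Available Time / Number of Units
CT = 82 min / 308 units
CT = 0.27 min/unit

0.27 min/unit


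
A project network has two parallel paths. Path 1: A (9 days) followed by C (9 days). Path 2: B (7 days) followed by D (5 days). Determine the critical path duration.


Path 1 = 9 + 9 = 18 days
Path 2 = 7 + 5 = 12 days
Duration = max(18, 12) = 18 days

18 days


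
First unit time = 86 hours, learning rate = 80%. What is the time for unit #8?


Formula: T_n = T_1 * (learning_rate)^(log2(n)) where learning_rate = rate/100
Doublings = log2(8) = 3
T_n = 86 * 0.8^3
T_n = 86 * 0.512 = 44.0 hours

44.0 hours


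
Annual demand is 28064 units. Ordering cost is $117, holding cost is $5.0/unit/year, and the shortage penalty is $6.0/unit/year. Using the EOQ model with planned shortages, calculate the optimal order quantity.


Formula: EOQ* = sqrt(2DS/H) * sqrt((H+P)/P)
Base EOQ = sqrt(2*28064*117/5.0) = 1146.03 units
Correction = sqrt((5.0+6.0)/6.0) = 1.35401
EOQ* = 1146.03 * 1.35401 = 1551.7 units

1551.7 units


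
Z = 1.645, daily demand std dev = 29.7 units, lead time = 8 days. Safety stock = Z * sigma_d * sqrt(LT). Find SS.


Formula: SS = z * sigma_d * sqrt(LT)
sqrt(LT) = sqrt(8) = 2.8284
SS = 1.645 * 29.7 * 2.8284
SS = 138.2 units

138.2 units


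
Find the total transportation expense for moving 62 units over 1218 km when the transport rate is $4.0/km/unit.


TC = dist * cost * units = 1218 * 4.0 * 62 = $302064.00

$302064.00


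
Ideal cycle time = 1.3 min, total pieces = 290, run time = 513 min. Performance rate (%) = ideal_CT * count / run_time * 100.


Formula: Performance = (Ideal CT * Total Count) / Run Time * 100
Ideal output time = 1.3 * 290 = 377.0 min
Performance = 377.0 / 513 * 100 = 73.5%

73.5%


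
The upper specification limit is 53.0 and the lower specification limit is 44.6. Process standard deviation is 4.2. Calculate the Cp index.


Cp = (53.0 - 44.6) / (6 * 4.2)

0.33


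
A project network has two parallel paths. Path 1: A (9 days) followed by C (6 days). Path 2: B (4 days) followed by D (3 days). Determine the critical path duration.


Path 1 = 9 + 6 = 15 days
Path 2 = 4 + 3 = 7 days
Duration = max(15, 7) = 15 days

15 days


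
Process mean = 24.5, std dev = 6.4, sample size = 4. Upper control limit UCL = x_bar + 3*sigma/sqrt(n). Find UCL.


UCL = 24.5 + 3 * 6.4 / sqrt(4)

34.1


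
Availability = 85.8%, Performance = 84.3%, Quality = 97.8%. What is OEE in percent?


Formula: OEE = Availability * Performance * Quality / 10000
A * P = 85.8% * 84.3% / 100 = 72.33%
OEE = 72.33% * 97.8% / 100 = 70.7%

70.7%


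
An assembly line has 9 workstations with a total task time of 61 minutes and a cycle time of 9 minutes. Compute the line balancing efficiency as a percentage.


Formula: Efficiency = Sum of Task Times / (N_stations * CT) * 100
Total station capacity = 9 stations * 9 min = 81 min
Efficiency = 61 / 81 * 100 = 75.3%

75.3%


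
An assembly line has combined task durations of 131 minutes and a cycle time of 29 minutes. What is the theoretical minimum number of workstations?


Formula: N_min = ceil(Sum of Task Times / Cycle Time)
N_min = ceil(131 min / 29 min) = ceil(4.5172)
N_min = 5 stations

5


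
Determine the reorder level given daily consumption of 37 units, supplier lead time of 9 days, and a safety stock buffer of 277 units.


Formula: ROP = (Daily Demand * Lead Time) + Safety Stock
Demand during lead time = 37 * 9 = 333 units
ROP = 333 + 277 = 610 units

610 units


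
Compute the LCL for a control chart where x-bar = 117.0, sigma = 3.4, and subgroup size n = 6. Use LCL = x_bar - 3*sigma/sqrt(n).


LCL = 117.0 - 3 * 3.4 / sqrt(6)

112.84


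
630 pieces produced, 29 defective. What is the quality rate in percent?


Formula: Quality Rate = Good Pieces / Total Pieces * 100
Good pieces = 630 - 29 = 601
QR = 601 / 630 * 100 = 95.4%

95.4%


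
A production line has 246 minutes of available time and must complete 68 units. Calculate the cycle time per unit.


Formula: CT = Available Time / Number of Units
CT = 246 min / 68 units
CT = 3.62 min/unit

3.62 min/unit


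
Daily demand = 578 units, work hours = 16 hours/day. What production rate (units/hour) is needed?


Formula: Production Rate = Daily Demand / Available Hours
Rate = 578 units/day / 16 hours/day
Rate = 36.1 units/hour

36.1 units/hour


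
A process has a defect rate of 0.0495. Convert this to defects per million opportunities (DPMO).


DPMO = defect_rate * 1000000 = 0.0495 * 1000000

49500


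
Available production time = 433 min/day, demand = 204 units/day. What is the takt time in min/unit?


Formula: Takt Time = Available Production Time / Customer Demand
Takt = 433 min/day / 204 units/day
Takt = 2.12 min/unit

2.12 min/unit


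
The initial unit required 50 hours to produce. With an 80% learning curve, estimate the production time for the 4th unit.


Formula: T_n = T_1 * (learning_rate)^(log2(n)) where learning_rate = rate/100
Doublings = log2(4) = 2
T_n = 50 * 0.8^2
T_n = 50 * 0.64 = 32.0 hours

32.0 hours


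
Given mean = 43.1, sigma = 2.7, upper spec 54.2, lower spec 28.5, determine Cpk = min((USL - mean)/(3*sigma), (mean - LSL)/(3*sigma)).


Cpu = (54.2 - 43.1) / (3 * 2.7) = 1.37
Cpl = (43.1 - 28.5) / (3 * 2.7) = 1.8
Cpk = min(1.37, 1.8) = 1.37

1.37


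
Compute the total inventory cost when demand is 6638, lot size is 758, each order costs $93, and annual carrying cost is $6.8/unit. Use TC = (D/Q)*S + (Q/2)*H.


TC = 6638/758 * 93 + 758/2 * 6.8

$3391.62


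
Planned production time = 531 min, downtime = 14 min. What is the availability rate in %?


Formula: Availability = (Planned Time - Downtime) / Planned Time * 100
Uptime = 531 - 14 = 517 min
Availability = 517 / 531 * 100 = 97.4%

97.4%


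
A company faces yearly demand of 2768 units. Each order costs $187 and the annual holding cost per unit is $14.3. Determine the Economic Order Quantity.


Formula: EOQ = sqrt(2 * D * S / H)
Numerator: 2 * 2768 * 187 = 1035232
2DS/H = 1035232 / 14.3 = 72393.8
EOQ = sqrt(72393.8) = 269.1 units

269.1 units


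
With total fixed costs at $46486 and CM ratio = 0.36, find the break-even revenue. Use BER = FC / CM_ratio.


Formula: BER = Fixed Costs / Contribution Margin Ratio
BER = $46486 / 0.36
BER = $129127.78 (to the nearest cent)

$129127.78


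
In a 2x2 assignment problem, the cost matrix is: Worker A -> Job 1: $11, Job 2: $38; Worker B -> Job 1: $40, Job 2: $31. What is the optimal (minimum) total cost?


Option 1: A->1 + B->2 = $11 + $31 = $42
Option 2: A->2 + B->1 = $38 + $40 = $78
Min cost = min($42, $78) = $42

$42


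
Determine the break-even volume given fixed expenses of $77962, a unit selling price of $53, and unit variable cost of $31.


Formula: BEQ = Fixed Costs / (Price - Variable Cost)
Contribution margin = $53 - $31 = $22/unit
BEQ = ceil($77962 / $22/unit) = ceil(3543.73) = 3544 units

3544 units


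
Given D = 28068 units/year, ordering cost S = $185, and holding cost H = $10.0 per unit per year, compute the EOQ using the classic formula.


Formula: EOQ = sqrt(2 * D * S / H)
Numerator: 2 * 28068 * 185 = 10385160
2DS/H = 10385160 / 10.0 = 1038516.0
EOQ = sqrt(1038516.0) = 1019.1 units

1019.1 units


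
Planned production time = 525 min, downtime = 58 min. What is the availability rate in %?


Formula: Availability = (Planned Time - Downtime) / Planned Time * 100
Uptime = 525 - 58 = 467 min
Availability = 467 / 525 * 100 = 89.0%

89.0%


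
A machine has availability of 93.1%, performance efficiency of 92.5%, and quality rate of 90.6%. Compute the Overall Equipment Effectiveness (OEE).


Formula: OEE = Availability * Performance * Quality / 10000
A * P = 93.1% * 92.5% / 100 = 86.12%
OEE = 86.12% * 90.6% / 100 = 78.0%

78.0%


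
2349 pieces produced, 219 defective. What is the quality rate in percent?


Formula: Quality Rate = Good Pieces / Total Pieces * 100
Good pieces = 2349 - 219 = 2130
QR = 2130 / 2349 * 100 = 90.7%

90.7%


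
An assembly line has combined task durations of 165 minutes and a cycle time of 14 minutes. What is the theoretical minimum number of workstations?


Formula: N_min = ceil(Sum of Task Times / Cycle Time)
N_min = ceil(165 min / 14 min) = ceil(11.7857)
N_min = 12 stations

12


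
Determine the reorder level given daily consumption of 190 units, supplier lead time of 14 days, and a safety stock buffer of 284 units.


Formula: ROP = (Daily Demand * Lead Time) + Safety Stock
Demand during lead time = 190 * 14 = 2660 units
ROP = 2660 + 284 = 2944 units

2944 units


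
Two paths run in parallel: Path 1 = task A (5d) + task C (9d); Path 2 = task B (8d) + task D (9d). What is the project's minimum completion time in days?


Path 1 = 5 + 9 = 14 days
Path 2 = 8 + 9 = 17 days
Duration = max(14, 17) = 17 days

17 days


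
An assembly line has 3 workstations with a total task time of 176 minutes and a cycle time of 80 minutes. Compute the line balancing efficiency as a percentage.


Formula: Efficiency = Sum of Task Times / (N_stations * CT) * 100
Total station capacity = 3 stations * 80 min = 240 min
Efficiency = 176 / 240 * 100 = 73.3%

73.3%


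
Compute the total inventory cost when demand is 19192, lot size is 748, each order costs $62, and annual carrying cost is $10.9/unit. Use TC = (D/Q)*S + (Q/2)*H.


TC = 19192/748 * 62 + 748/2 * 10.9

$5667.38


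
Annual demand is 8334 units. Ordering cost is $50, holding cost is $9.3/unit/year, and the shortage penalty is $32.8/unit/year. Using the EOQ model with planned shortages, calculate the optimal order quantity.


Formula: EOQ* = sqrt(2DS/H) * sqrt((H+P)/P)
Base EOQ = sqrt(2*8334*50/9.3) = 299.35 units
Correction = sqrt((9.3+32.8)/32.8) = 1.13293
EOQ* = 299.35 * 1.13293 = 339.1 units

339.1 units


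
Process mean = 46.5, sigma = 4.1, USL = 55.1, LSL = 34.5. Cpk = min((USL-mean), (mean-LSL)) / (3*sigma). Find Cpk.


Cpu = (55.1 - 46.5) / (3 * 4.1) = 0.7
Cpl = (46.5 - 34.5) / (3 * 4.1) = 0.98
Cpk = min(0.7, 0.98) = 0.7

0.7


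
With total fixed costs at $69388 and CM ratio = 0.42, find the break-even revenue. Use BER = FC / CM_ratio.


Formula: BER = Fixed Costs / Contribution Margin Ratio
BER = $69388 / 0.42
BER = $165209.52 (to the nearest cent)

$165209.52


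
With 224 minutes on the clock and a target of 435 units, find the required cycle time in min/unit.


Formula: CT = Available Time / Number of Units
CT = 224 min / 435 units
CT = 0.51 min/unit

0.51 min/unit


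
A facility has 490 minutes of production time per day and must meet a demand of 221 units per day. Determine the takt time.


Formula: Takt Time = Available Production Time / Customer Demand
Takt = 490 min/day / 221 units/day
Takt = 2.22 min/unit

2.22 min/unit


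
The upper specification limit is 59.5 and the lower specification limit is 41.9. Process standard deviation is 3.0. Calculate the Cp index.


Cp = (59.5 - 41.9) / (6 * 3.0)

0.98


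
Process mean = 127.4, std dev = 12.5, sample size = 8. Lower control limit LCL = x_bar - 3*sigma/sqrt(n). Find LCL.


LCL = 127.4 - 3 * 12.5 / sqrt(8)

114.14


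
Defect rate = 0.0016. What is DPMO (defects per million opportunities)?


DPMO = defect_rate * 1000000 = 0.0016 * 1000000

1600


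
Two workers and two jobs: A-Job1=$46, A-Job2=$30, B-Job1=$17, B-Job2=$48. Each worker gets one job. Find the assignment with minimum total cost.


Option 1: A->1 + B->2 = $46 + $48 = $94
Option 2: A->2 + B->1 = $30 + $17 = $47
Min cost = min($94, $47) = $47

$47


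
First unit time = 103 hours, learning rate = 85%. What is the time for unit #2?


Formula: T_n = T_1 * (learning_rate)^(log2(n)) where learning_rate = rate/100
Doublings = log2(2) = 1
T_n = 103 * 0.85^1
T_n = 103 * 0.85 = 87.6 hours

87.6 hours


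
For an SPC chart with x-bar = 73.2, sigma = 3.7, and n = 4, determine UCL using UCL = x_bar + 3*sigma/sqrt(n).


UCL = 73.2 + 3 * 3.7 / sqrt(4)

78.75


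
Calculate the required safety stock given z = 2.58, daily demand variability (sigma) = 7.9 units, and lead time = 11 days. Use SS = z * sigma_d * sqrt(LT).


Formula: SS = z * sigma_d * sqrt(LT)
sqrt(LT) = sqrt(11) = 3.3166
SS = 2.58 * 7.9 * 3.3166
SS = 67.6 units

67.6 units


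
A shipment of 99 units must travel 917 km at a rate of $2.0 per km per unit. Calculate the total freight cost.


TC = dist * cost * units = 917 * 2.0 * 99 = $181566.00

$181566.00


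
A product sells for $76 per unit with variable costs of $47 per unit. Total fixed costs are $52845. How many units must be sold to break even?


Formula: BEQ = Fixed Costs / (Price - Variable Cost)
Contribution margin = $76 - $47 = $29/unit
BEQ = ceil($52845 / $29/unit) = ceil(1822.24) = 1823 units

1823 units


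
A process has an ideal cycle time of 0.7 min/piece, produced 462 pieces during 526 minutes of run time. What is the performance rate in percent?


Formula: Performance = (Ideal CT * Total Count) / Run Time * 100
Ideal output time = 0.7 * 462 = 323.4 min
Performance = 323.4 / 526 * 100 = 61.5%

61.5%


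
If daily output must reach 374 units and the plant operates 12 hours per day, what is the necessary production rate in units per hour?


Formula: Production Rate = Daily Demand / Available Hours
Rate = 374 units/day / 12 hours/day
Rate = 31.2 units/hour

31.2 units/hour


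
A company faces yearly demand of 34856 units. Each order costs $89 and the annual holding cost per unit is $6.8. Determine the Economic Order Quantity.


Formula: EOQ = sqrt(2 * D * S / H)
Numerator: 2 * 34856 * 89 = 6204368
2DS/H = 6204368 / 6.8 = 912407.1
EOQ = sqrt(912407.1) = 955.2 units

955.2 units


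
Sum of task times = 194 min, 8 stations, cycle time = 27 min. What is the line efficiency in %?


Formula: Efficiency = Sum of Task Times / (N_stations * CT) * 100
Total station capacity = 8 stations * 27 min = 216 min
Efficiency = 194 / 216 * 100 = 89.8%

89.8%


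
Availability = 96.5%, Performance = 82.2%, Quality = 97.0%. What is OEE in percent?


Formula: OEE = Availability * Performance * Quality / 10000
A * P = 96.5% * 82.2% / 100 = 79.32%
OEE = 79.32% * 97.0% / 100 = 76.9%

76.9%


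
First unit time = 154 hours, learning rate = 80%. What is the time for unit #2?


Formula: T_n = T_1 * (learning_rate)^(log2(n)) where learning_rate = rate/100
Doublings = log2(2) = 1
T_n = 154 * 0.8^1
T_n = 154 * 0.8 = 123.2 hours

123.2 hours


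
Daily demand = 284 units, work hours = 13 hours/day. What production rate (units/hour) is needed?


Formula: Production Rate = Daily Demand / Available Hours
Rate = 284 units/day / 13 hours/day
Rate = 21.8 units/hour

21.8 units/hour


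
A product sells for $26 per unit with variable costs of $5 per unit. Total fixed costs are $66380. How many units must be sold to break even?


Formula: BEQ = Fixed Costs / (Price - Variable Cost)
Contribution margin = $26 - $5 = $21/unit
BEQ = ceil($66380 / $21/unit) = ceil(3160.95) = 3161 units

3161 units


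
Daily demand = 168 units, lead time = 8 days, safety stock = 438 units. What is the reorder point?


Formula: ROP = (Daily Demand * Lead Time) + Safety Stock
Demand during lead time = 168 * 8 = 1344 units
ROP = 1344 + 438 = 1782 units

1782 units


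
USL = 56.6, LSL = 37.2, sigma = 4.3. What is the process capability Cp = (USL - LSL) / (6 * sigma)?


Cp = (56.6 - 37.2) / (6 * 4.3)

0.75


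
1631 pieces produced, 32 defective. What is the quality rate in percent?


Formula: Quality Rate = Good Pieces / Total Pieces * 100
Good pieces = 1631 - 32 = 1599
QR = 1599 / 1631 * 100 = 98.0%

98.0%


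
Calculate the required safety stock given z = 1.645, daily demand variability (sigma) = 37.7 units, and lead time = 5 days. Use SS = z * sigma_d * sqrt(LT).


Formula: SS = z * sigma_d * sqrt(LT)
sqrt(LT) = sqrt(5) = 2.2361
SS = 1.645 * 37.7 * 2.2361
SS = 138.7 units

138.7 units


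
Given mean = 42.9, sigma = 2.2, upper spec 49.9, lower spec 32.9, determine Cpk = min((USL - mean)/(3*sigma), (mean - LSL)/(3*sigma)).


Cpu = (49.9 - 42.9) / (3 * 2.2) = 1.06
Cpl = (42.9 - 32.9) / (3 * 2.2) = 1.52
Cpk = min(1.06, 1.52) = 1.06

1.06


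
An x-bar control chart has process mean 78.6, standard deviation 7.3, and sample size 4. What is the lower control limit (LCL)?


LCL = 78.6 - 3 * 7.3 / sqrt(4)

67.65


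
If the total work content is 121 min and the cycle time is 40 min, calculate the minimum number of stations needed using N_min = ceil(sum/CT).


Formula: N_min = ceil(Sum of Task Times / Cycle Time)
N_min = ceil(121 min / 40 min) = ceil(3.025)
N_min = 4 stations

4


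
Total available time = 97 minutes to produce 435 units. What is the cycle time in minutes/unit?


Formula: CT = Available Time / Number of Units
CT = 97 min / 435 units
CT = 0.22 min/unit

0.22 min/unit


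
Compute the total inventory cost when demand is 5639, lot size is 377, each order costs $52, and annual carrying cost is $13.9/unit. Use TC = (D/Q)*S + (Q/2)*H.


TC = 5639/377 * 52 + 377/2 * 13.9

$3397.94


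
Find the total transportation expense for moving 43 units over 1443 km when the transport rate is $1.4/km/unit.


TC = dist * cost * units = 1443 * 1.4 * 43 = $86868.60

$86868.60


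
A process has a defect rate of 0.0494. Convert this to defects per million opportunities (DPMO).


DPMO = defect_rate * 1000000 = 0.0494 * 1000000

49400


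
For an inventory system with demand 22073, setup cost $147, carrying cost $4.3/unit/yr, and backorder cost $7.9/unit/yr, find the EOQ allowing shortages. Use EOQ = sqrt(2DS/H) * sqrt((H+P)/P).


Formula: EOQ* = sqrt(2DS/H) * sqrt((H+P)/P)
Base EOQ = sqrt(2*22073*147/4.3) = 1228.49 units
Correction = sqrt((4.3+7.9)/7.9) = 1.2427
EOQ* = 1228.49 * 1.2427 = 1526.6 units

1526.6 units


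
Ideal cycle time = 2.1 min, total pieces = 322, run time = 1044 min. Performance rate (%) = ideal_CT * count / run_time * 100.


Formula: Performance = (Ideal CT * Total Count) / Run Time * 100
Ideal output time = 2.1 * 322 = 676.2 min
Performance = 676.2 / 1044 * 100 = 64.8%

64.8%


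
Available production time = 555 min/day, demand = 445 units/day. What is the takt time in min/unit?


Formula: Takt Time = Available Production Time / Customer Demand
Takt = 555 min/day / 445 units/day
Takt = 1.25 min/unit

1.25 min/unit


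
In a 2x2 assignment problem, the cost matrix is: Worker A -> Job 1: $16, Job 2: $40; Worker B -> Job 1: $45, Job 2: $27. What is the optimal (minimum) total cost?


Option 1: A->1 + B->2 = $16 + $27 = $43
Option 2: A->2 + B->1 = $40 + $45 = $85
Min cost = min($43, $85) = $43

$43


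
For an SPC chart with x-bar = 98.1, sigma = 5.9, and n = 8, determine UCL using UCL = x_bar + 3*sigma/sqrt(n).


UCL = 98.1 + 3 * 5.9 / sqrt(8)

104.36


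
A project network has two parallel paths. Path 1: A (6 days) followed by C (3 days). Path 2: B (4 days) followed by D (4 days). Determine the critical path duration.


Path 1 = 6 + 3 = 9 days
Path 2 = 4 + 4 = 8 days
Duration = max(9, 8) = 9 days

9 days


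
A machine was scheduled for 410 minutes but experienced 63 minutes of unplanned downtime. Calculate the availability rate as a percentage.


Formula: Availability = (Planned Time - Downtime) / Planned Time * 100
Uptime = 410 - 63 = 347 min
Availability = 347 / 410 * 100 = 84.6%

84.6%


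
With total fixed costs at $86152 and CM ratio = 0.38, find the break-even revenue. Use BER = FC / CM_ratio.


Formula: BER = Fixed Costs / Contribution Margin Ratio
BER = $86152 / 0.38
BER = $226715.79 (to the nearest cent)

$226715.79


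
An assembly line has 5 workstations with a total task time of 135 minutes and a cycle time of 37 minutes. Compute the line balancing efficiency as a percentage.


Formula: Efficiency = Sum of Task Times / (N_stations * CT) * 100
Total station capacity = 5 stations * 37 min = 185 min
Efficiency = 135 / 185 * 100 = 73.0%

73.0%


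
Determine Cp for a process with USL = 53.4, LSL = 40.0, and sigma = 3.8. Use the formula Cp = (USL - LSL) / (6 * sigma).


Cp = (53.4 - 40.0) / (6 * 3.8)

0.59


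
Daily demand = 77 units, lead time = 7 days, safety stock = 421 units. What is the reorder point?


Formula: ROP = (Daily Demand * Lead Time) + Safety Stock
Demand during lead time = 77 * 7 = 539 units
ROP = 539 + 421 = 960 units

960 units


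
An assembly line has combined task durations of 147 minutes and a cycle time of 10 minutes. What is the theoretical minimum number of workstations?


Formula: N_min = ceil(Sum of Task Times / Cycle Time)
N_min = ceil(147 min / 10 min) = ceil(14.7)
N_min = 15 stations

15


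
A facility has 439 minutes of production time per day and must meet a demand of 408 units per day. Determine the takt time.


Formula: Takt Time = Available Production Time / Customer Demand
Takt = 439 min/day / 408 units/day
Takt = 1.08 min/unit

1.08 min/unit


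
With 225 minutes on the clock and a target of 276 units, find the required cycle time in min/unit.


Formula: CT = Available Time / Number of Units
CT = 225 min / 276 units
CT = 0.82 min/unit

0.82 min/unit


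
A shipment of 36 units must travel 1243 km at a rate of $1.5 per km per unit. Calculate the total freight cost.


TC = dist * cost * units = 1243 * 1.5 * 36 = $67122.00

$67122.00


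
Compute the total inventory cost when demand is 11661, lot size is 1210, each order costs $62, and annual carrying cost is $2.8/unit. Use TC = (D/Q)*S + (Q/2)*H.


TC = 11661/1210 * 62 + 1210/2 * 2.8

$2291.51


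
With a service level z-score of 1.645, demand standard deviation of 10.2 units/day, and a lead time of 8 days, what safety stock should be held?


Formula: SS = z * sigma_d * sqrt(LT)
sqrt(LT) = sqrt(8) = 2.8284
SS = 1.645 * 10.2 * 2.8284
SS = 47.5 units

47.5 units


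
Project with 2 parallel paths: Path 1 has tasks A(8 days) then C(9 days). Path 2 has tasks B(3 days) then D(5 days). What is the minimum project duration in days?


Path 1 = 8 + 9 = 17 days
Path 2 = 3 + 5 = 8 days
Duration = max(17, 8) = 17 days

17 days


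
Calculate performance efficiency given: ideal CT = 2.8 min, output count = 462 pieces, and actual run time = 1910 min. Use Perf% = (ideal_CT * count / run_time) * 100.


Formula: Performance = (Ideal CT * Total Count) / Run Time * 100
Ideal output time = 2.8 * 462 = 1293.6 min
Performance = 1293.6 / 1910 * 100 = 67.7%

67.7%


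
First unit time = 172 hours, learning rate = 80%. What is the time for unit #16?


Formula: T_n = T_1 * (learning_rate)^(log2(n)) where learning_rate = rate/100
Doublings = log2(16) = 4
T_n = 172 * 0.8^4
T_n = 172 * 0.4096 = 70.5 hours

70.5 hours


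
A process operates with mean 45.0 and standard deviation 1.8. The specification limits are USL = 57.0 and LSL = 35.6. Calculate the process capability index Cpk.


Cpu = (57.0 - 45.0) / (3 * 1.8) = 2.22
Cpl = (45.0 - 35.6) / (3 * 1.8) = 1.74
Cpk = min(2.22, 1.74) = 1.74

1.74


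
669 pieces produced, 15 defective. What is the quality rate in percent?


Formula: Quality Rate = Good Pieces / Total Pieces * 100
Good pieces = 669 - 15 = 654
QR = 654 / 669 * 100 = 97.8%

97.8%


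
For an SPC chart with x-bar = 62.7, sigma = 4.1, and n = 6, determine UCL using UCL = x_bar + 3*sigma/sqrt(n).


UCL = 62.7 + 3 * 4.1 / sqrt(6)

67.72


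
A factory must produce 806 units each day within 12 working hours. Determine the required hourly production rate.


Formula: Production Rate = Daily Demand / Available Hours
Rate = 806 units/day / 12 hours/day
Rate = 67.2 units/hour

67.2 units/hour


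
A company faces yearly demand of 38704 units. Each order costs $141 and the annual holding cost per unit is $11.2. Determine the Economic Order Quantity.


Formula: EOQ = sqrt(2 * D * S / H)
Numerator: 2 * 38704 * 141 = 10914528
2DS/H = 10914528 / 11.2 = 974511.4
EOQ = sqrt(974511.4) = 987.2 units

987.2 units


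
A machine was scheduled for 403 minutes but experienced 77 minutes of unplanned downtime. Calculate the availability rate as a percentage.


Formula: Availability = (Planned Time - Downtime) / Planned Time * 100
Uptime = 403 - 77 = 326 min
Availability = 326 / 403 * 100 = 80.9%

80.9%


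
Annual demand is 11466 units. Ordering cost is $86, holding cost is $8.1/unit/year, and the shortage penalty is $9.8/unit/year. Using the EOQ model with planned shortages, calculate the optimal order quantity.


Formula: EOQ* = sqrt(2DS/H) * sqrt((H+P)/P)
Base EOQ = sqrt(2*11466*86/8.1) = 493.43 units
Correction = sqrt((8.1+9.8)/9.8) = 1.35149
EOQ* = 493.43 * 1.35149 = 666.9 units

666.9 units


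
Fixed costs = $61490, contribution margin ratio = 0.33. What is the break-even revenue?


Formula: BER = Fixed Costs / Contribution Margin Ratio
BER = $61490 / 0.33
BER = $186333.33 (to the nearest cent)

$186333.33


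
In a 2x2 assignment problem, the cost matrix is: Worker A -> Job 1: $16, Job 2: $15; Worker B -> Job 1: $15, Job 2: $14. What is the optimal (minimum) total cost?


Option 1: A->1 + B->2 = $16 + $14 = $30
Option 2: A->2 + B->1 = $15 + $15 = $30
Min cost = min($30, $30) = $30

$30


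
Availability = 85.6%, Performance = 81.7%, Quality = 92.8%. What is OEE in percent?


Formula: OEE = Availability * Performance * Quality / 10000
A * P = 85.6% * 81.7% / 100 = 69.94%
OEE = 69.94% * 92.8% / 100 = 64.9%

64.9%


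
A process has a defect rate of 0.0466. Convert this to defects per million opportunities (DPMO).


DPMO = defect_rate * 1000000 = 0.0466 * 1000000

46600


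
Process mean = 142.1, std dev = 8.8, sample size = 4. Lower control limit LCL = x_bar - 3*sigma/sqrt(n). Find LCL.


LCL = 142.1 - 3 * 8.8 / sqrt(4)

128.9


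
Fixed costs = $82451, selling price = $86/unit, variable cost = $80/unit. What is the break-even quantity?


Formula: BEQ = Fixed Costs / (Price - Variable Cost)
Contribution margin = $86 - $80 = $6/unit
BEQ = ceil($82451 / $6/unit) = ceil(13741.83) = 13742 units

13742 units


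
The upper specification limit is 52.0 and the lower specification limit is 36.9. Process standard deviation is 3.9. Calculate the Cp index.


Cp = (52.0 - 36.9) / (6 * 3.9)

0.65


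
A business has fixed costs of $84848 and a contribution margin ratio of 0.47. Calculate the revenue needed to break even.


Formula: BER = Fixed Costs / Contribution Margin Ratio
BER = $84848 / 0.47
BER = $180527.66 (to the nearest cent)

$180527.66


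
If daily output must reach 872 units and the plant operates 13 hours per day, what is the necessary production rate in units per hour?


Formula: Production Rate = Daily Demand / Available Hours
Rate = 872 units/day / 13 hours/day
Rate = 67.1 units/hour

67.1 units/hour


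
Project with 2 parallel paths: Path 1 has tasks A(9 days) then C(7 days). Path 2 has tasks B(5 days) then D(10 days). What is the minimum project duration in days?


Path 1 = 9 + 7 = 16 days
Path 2 = 5 + 10 = 15 days
Duration = max(16, 15) = 16 days

16 days


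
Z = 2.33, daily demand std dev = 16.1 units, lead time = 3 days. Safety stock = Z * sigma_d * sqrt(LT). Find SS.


Formula: SS = z * sigma_d * sqrt(LT)
sqrt(LT) = sqrt(3) = 1.7321
SS = 2.33 * 16.1 * 1.7321
SS = 65.0 units

65.0 units


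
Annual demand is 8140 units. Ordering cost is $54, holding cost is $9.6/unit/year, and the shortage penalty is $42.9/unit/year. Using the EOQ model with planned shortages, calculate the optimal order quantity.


Formula: EOQ* = sqrt(2DS/H) * sqrt((H+P)/P)
Base EOQ = sqrt(2*8140*54/9.6) = 302.61 units
Correction = sqrt((9.6+42.9)/42.9) = 1.10624
EOQ* = 302.61 * 1.10624 = 334.8 units

334.8 units


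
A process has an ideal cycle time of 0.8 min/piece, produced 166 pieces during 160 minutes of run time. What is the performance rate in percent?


Formula: Performance = (Ideal CT * Total Count) / Run Time * 100
Ideal output time = 0.8 * 166 = 132.8 min
Performance = 132.8 / 160 * 100 = 83.0%

83.0%


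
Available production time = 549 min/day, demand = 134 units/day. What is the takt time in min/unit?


Formula: Takt Time = Available Production Time / Customer Demand
Takt = 549 min/day / 134 units/day
Takt = 4.1 min/unit

4.1 min/unit


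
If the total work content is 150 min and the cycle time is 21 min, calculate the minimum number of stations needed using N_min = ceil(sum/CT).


Formula: N_min = ceil(Sum of Task Times / Cycle Time)
N_min = ceil(150 min / 21 min) = ceil(7.1429)
N_min = 8 stations

8


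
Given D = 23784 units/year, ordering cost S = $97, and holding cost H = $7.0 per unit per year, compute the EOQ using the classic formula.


Formula: EOQ = sqrt(2 * D * S / H)
Numerator: 2 * 23784 * 97 = 4614096
2DS/H = 4614096 / 7.0 = 659156.6
EOQ = sqrt(659156.6) = 811.9 units

811.9 units


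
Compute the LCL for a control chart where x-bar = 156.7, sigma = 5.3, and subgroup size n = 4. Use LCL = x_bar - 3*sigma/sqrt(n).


LCL = 156.7 - 3 * 5.3 / sqrt(4)

148.75


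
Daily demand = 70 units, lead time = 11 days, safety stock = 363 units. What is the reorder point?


Formula: ROP = (Daily Demand * Lead Time) + Safety Stock
Demand during lead time = 70 * 11 = 770 units
ROP = 770 + 363 = 1133 units

1133 units


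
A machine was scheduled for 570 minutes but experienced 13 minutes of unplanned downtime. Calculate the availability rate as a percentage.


Formula: Availability = (Planned Time - Downtime) / Planned Time * 100
Uptime = 570 - 13 = 557 min
Availability = 557 / 570 * 100 = 97.7%

97.7%


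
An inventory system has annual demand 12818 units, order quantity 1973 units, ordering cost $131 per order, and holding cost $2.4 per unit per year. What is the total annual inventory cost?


TC = 12818/1973 * 131 + 1973/2 * 2.4

$3218.67


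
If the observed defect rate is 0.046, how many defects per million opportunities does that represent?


DPMO = defect_rate * 1000000 = 0.046 * 1000000

46000


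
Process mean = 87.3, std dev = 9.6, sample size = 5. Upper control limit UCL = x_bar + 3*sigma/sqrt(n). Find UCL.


UCL = 87.3 + 3 * 9.6 / sqrt(5)

100.18


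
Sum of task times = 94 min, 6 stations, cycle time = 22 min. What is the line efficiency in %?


Formula: Efficiency = Sum of Task Times / (N_stations * CT) * 100
Total station capacity = 6 stations * 22 min = 132 min
Efficiency = 94 / 132 * 100 = 71.2%

71.2%


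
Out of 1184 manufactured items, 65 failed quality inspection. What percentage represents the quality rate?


Formula: Quality Rate = Good Pieces / Total Pieces * 100
Good pieces = 1184 - 65 = 1119
QR = 1119 / 1184 * 100 = 94.5%

94.5%


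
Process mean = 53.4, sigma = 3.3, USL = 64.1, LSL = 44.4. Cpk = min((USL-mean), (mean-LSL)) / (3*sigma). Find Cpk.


Cpu = (64.1 - 53.4) / (3 * 3.3) = 1.08
Cpl = (53.4 - 44.4) / (3 * 3.3) = 0.91
Cpk = min(1.08, 0.91) = 0.91

0.91


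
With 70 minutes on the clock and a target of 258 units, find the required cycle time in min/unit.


Formula: CT = Available Time / Number of Units
CT = 70 min / 258 units
CT = 0.27 min/unit

0.27 min/unit


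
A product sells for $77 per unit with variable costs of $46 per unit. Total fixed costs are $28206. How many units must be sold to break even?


Formula: BEQ = Fixed Costs / (Price - Variable Cost)
Contribution margin = $77 - $46 = $31/unit
BEQ = ceil($28206 / $31/unit) = ceil(909.87) = 910 units

910 units


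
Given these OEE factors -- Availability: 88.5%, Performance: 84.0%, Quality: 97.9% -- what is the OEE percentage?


Formula: OEE = Availability * Performance * Quality / 10000
A * P = 88.5% * 84.0% / 100 = 74.34%
OEE = 74.34% * 97.9% / 100 = 72.8%

72.8%


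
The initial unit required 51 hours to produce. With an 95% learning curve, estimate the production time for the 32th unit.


Formula: T_n = T_1 * (learning_rate)^(log2(n)) where learning_rate = rate/100
Doublings = log2(32) = 5
T_n = 51 * 0.95^5
T_n = 51 * 0.7738 = 39.5 hours

39.5 hours


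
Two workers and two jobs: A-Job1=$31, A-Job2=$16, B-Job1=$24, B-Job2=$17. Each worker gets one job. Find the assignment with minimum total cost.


Option 1: A->1 + B->2 = $31 + $17 = $48
Option 2: A->2 + B->1 = $16 + $24 = $40
Min cost = min($48, $40) = $40

$40


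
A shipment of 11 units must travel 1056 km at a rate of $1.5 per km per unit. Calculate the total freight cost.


TC = dist * cost * units = 1056 * 1.5 * 11 = $17424.00

$17424.00


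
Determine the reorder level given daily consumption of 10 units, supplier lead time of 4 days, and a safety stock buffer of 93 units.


Formula: ROP = (Daily Demand * Lead Time) + Safety Stock
Demand during lead time = 10 * 4 = 40 units
ROP = 40 + 93 = 133 units

133 units


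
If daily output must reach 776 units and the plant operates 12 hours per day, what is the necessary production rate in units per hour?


Formula: Production Rate = Daily Demand / Available Hours
Rate = 776 units/day / 12 hours/day
Rate = 64.7 units/hour

64.7 units/hour
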